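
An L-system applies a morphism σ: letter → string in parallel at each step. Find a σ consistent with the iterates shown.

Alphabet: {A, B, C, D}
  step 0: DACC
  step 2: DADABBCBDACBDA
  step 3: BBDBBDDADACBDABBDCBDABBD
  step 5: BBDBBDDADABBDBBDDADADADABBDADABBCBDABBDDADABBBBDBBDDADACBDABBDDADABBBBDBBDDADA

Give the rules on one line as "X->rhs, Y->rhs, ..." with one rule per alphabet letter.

A->D, B->DA, C->CB, D->BB

  step 2 ⇒ step 3: DADABBCBDACBDA ⇒ BB·D·BB·D·DA·DA·CB·DA·BB·D·CB·DA·BB·D
    A ↦ D
    B ↦ DA
    C ↦ CB
    D ↦ BB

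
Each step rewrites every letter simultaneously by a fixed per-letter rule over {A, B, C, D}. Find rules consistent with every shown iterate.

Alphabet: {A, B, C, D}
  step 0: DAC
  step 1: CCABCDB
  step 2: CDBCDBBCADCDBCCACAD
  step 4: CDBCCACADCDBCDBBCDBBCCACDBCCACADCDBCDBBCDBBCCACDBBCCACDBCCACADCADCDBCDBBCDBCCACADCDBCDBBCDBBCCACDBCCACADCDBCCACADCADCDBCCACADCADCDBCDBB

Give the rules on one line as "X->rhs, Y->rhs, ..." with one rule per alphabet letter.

  step 1 ⇒ step 2: CCABCDB ⇒ CDB·CDB·B·CAD·CDB·CCA·CAD
    A ↦ B
    B ↦ CAD
    C ↦ CDB
    D ↦ CCA

A->B, B->CAD, C->CDB, D->CCA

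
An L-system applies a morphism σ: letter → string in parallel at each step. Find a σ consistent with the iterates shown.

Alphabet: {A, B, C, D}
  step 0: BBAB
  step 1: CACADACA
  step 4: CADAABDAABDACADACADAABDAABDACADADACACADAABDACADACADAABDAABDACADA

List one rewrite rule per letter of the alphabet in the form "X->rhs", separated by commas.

  step 0 ⇒ step 1: BBAB ⇒ CA·CA·DA·CA
    A ↦ DA
    B ↦ CA
    C ↦ AB  (constrained at step 1)
    D ↦ CA  (constrained at step 1)

A->DA, B->CA, C->AB, D->CA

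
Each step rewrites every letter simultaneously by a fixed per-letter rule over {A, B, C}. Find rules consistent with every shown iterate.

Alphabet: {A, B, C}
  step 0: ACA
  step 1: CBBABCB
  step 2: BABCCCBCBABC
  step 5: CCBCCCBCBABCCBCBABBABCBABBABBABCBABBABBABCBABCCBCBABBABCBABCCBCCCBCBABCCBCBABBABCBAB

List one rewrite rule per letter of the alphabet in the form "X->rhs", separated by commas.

  step 1 ⇒ step 2: CBBABCB ⇒ BAB·C·C·CB·C·BAB·C
    A ↦ CB
    B ↦ C
    C ↦ BAB

A->CB, B->C, C->BAB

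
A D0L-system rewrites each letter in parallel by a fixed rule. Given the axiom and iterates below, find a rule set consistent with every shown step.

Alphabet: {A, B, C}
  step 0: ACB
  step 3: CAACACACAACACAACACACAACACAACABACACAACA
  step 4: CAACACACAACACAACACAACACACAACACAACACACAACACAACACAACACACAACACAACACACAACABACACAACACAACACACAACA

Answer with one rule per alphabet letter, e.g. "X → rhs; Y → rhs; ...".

A->CA, B->BA, C->CAA

  step 3 ⇒ step 4: CAACACACAACACAACACACAACACAACABACACAACA ⇒ CAA·CA·CA·CAA·CA·CAA·CA·CAA·CA·CA·CAA·CA·CAA·CA·CA·CAA·CA·CAA·CA·CAA·CA·CA·CAA·CA·CAA·CA·CA·CAA·CA·BA·CA·CAA·CA·CAA·CA·CA·CAA·CA
    A ↦ CA
    B ↦ BA
    C ↦ CAA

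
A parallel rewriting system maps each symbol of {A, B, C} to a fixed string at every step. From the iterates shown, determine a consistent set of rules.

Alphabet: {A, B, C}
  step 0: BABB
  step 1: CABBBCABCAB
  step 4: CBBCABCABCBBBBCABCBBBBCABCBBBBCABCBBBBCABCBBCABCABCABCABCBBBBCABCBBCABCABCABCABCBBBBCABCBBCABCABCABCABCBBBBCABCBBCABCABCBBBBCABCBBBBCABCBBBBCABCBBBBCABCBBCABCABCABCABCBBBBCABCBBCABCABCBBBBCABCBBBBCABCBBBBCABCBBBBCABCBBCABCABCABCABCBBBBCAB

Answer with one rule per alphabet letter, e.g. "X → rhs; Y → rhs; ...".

  step 0 ⇒ step 1: BABB ⇒ CAB·BB·CAB·CAB
    A ↦ BB
    B ↦ CAB
    C ↦ CBB  (constrained at step 1)

A->BB, B->CAB, C->CBB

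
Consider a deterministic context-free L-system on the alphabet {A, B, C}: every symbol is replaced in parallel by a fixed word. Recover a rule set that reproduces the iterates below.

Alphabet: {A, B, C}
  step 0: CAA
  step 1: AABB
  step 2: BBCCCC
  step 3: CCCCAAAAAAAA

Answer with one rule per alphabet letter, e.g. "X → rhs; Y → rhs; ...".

A->B, B->CC, C->AA

  step 2 ⇒ step 3: BBCCCC ⇒ CC·CC·AA·AA·AA·AA
    B ↦ CC
    C ↦ AA
  step 0 ⇒ step 1: CAA ⇒ AA·B·B
    A ↦ B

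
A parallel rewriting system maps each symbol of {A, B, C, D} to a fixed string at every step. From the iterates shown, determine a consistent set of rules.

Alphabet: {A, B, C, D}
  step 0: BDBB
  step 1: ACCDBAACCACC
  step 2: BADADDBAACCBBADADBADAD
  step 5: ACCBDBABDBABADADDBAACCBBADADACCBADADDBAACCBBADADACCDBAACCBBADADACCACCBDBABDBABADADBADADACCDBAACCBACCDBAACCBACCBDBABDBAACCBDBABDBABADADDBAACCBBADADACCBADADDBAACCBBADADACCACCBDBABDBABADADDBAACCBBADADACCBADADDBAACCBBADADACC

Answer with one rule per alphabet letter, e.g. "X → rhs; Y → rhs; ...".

  step 1 ⇒ step 2: ACCDBAACCACC ⇒ B·AD·AD·DBA·ACC·B·B·AD·AD·B·AD·AD
    A ↦ B
    B ↦ ACC
    C ↦ AD
    D ↦ DBA

A->B, B->ACC, C->AD, D->DBA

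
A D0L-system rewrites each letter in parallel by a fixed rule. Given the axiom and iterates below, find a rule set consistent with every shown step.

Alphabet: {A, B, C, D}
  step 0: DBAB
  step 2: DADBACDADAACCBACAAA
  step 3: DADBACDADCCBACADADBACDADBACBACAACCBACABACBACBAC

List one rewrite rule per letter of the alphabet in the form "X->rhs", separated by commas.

  step 2 ⇒ step 3: DADBACDADAACCBACAAA ⇒ DAD·BAC·DAD·CC·BAC·A·DAD·BAC·DAD·BAC·BAC·A·A·CC·BAC·A·BAC·BAC·BAC
    A ↦ BAC
    B ↦ CC
    C ↦ A
    D ↦ DAD

A->BAC, B->CC, C->A, D->DAD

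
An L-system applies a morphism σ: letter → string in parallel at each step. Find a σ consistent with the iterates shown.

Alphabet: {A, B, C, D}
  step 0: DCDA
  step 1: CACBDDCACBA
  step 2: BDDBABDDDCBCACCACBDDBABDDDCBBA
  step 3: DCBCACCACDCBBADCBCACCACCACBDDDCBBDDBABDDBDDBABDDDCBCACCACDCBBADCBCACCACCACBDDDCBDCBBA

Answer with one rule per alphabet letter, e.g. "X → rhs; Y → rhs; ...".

  step 2 ⇒ step 3: BDDBABDDDCBCACCACBDDBABDDDCBBA ⇒ DCB·CAC·CAC·DCB·BA·DCB·CAC·CAC·CAC·BDD·DCB·BDD·BA·BDD·BDD·BA·BDD·DCB·CAC·CAC·DCB·BA·DCB·CAC·CAC·CAC·BDD·DCB·DCB·BA
    A ↦ BA
    B ↦ DCB
    C ↦ BDD
    D ↦ CAC

A->BA, B->DCB, C->BDD, D->CAC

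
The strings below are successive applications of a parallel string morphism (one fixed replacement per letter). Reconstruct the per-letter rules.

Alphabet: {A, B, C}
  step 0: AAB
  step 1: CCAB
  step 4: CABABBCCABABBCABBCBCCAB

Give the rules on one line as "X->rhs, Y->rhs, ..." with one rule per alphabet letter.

  step 0 ⇒ step 1: AAB ⇒ C·C·AB
    A ↦ C
    B ↦ AB
    C ↦ BC  (constrained at step 1)

A->C, B->AB, C->BC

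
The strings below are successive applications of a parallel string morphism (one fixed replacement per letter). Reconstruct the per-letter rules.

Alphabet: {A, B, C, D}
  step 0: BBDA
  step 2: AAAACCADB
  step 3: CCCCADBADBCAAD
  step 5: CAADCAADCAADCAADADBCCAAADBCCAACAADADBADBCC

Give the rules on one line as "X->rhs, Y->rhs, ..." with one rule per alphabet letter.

A->C, B->D, C->ADB, D->AA

  step 2 ⇒ step 3: AAAACCADB ⇒ C·C·C·C·ADB·ADB·C·AA·D
    A ↦ C
    B ↦ D
    C ↦ ADB
    D ↦ AA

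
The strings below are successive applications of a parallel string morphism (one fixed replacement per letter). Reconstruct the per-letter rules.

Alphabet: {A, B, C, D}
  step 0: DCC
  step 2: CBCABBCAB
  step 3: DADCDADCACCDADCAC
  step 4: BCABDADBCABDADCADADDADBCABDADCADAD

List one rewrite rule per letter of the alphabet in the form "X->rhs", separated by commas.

  step 3 ⇒ step 4: DADCDADCACCDADCAC ⇒ B·CA·B·DAD·B·CA·B·DAD·CA·DAD·DAD·B·CA·B·DAD·CA·DAD
    A ↦ CA
    C ↦ DAD
    D ↦ B
  step 2 ⇒ step 3: CBCABBCAB ⇒ DAD·C·DAD·CA·C·C·DAD·CA·C
    B ↦ C

A->CA, B->C, C->DAD, D->B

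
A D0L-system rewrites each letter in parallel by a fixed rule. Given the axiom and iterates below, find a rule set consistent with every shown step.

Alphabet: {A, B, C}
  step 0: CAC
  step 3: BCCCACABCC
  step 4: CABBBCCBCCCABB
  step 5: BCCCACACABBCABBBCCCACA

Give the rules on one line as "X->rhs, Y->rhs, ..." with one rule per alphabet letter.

  step 4 ⇒ step 5: CABBBCCBCCCABB ⇒ B·CC·CA·CA·CA·B·B·CA·B·B·B·CC·CA·CA
    A ↦ CC
    B ↦ CA
    C ↦ B

A->CC, B->CA, C->B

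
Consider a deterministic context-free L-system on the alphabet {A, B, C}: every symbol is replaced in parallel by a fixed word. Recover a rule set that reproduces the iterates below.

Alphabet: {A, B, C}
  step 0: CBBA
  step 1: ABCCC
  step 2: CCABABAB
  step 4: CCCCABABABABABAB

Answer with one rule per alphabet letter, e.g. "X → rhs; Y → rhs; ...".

A->C, B->C, C->AB

  step 1 ⇒ step 2: ABCCC ⇒ C·C·AB·AB·AB
    A ↦ C
    B ↦ C
    C ↦ AB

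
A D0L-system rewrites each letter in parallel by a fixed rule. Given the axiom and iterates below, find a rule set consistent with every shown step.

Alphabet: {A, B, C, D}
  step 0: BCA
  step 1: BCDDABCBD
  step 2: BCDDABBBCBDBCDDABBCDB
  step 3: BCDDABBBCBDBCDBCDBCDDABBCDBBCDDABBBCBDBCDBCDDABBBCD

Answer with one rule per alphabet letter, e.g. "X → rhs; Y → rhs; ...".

  step 2 ⇒ step 3: BCDDABBBCBDBCDDABBCDB ⇒ BCD·DAB·B·B·CBD·BCD·BCD·BCD·DAB·BCD·B·BCD·DAB·B·B·CBD·BCD·BCD·DAB·B·BCD
    A ↦ CBD
    B ↦ BCD
    C ↦ DAB
    D ↦ B

A->CBD, B->BCD, C->DAB, D->B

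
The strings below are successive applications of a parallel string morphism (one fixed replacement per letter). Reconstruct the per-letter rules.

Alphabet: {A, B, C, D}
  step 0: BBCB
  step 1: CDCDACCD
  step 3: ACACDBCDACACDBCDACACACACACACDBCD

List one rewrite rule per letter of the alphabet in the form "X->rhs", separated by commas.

A->AC, B->CD, C->AC, D->DB

  step 0 ⇒ step 1: BBCB ⇒ CD·CD·AC·CD
    B ↦ CD
    C ↦ AC
    A ↦ AC  (constrained at step 1)
    D ↦ DB  (constrained at step 1)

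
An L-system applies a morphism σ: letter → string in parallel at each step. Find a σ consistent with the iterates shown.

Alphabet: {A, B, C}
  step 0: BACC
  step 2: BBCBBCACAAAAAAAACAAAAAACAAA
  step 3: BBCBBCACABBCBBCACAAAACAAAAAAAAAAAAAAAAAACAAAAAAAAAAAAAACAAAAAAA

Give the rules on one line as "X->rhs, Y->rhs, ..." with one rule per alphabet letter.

  step 2 ⇒ step 3: BBCBBCACAAAAAAAACAAAAAACAAA ⇒ BBC·BBC·ACA·BBC·BBC·ACA·AA·ACA·AA·AA·AA·AA·AA·AA·AA·AA·ACA·AA·AA·AA·AA·AA·AA·ACA·AA·AA·AA
    A ↦ AA
    B ↦ BBC
    C ↦ ACA

A->AA, B->BBC, C->ACA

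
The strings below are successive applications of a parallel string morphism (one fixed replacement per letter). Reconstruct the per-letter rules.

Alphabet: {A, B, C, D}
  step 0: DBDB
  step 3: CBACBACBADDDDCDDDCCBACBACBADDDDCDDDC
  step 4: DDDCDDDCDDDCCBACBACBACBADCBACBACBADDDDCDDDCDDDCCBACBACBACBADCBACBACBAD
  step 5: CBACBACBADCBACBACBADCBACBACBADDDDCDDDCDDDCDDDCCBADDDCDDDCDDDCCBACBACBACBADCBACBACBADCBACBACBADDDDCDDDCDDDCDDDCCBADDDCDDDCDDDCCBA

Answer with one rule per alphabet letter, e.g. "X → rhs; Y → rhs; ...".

  step 4 ⇒ step 5: DDDCDDDCDDDCCBACBACBACBADCBACBACBADDDDCDDDCDDDCCBACBACBACBADCBACBACBAD ⇒ CBA·CBA·CBA·D·CBA·CBA·CBA·D·CBA·CBA·CBA·D·D·DD·C·D·DD·C·D·DD·C·D·DD·C·CBA·D·DD·C·D·DD·C·D·DD·C·CBA·CBA·CBA·CBA·D·CBA·CBA·CBA·D·CBA·CBA·CBA·D·D·DD·C·D·DD·C·D·DD·C·D·DD·C·CBA·D·DD·C·D·DD·C·D·DD·C·CBA
    A ↦ C
    B ↦ DD
    C ↦ D
    D ↦ CBA

A->C, B->DD, C->D, D->CBA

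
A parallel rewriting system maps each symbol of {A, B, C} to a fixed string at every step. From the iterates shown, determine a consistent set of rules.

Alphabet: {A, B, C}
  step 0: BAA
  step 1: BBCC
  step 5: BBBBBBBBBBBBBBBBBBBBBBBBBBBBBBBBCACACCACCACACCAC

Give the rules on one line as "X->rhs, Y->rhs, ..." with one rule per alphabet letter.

A->C, B->BB, C->AC

  step 0 ⇒ step 1: BAA ⇒ BB·C·C
    A ↦ C
    B ↦ BB
    C ↦ AC  (constrained at step 1)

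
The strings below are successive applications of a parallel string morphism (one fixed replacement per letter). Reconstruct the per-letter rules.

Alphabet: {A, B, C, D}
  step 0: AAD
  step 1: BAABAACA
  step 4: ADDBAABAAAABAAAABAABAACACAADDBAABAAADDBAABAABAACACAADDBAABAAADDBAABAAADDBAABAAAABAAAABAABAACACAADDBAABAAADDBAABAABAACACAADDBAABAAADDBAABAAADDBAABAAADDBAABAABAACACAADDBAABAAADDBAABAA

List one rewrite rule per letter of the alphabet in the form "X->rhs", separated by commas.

  step 0 ⇒ step 1: AAD ⇒ BAA·BAA·CA
    A ↦ BAA
    D ↦ CA
    B ↦ ADD  (constrained at step 1)
    C ↦ AA  (constrained at step 1)

A->BAA, B->ADD, C->AA, D->CA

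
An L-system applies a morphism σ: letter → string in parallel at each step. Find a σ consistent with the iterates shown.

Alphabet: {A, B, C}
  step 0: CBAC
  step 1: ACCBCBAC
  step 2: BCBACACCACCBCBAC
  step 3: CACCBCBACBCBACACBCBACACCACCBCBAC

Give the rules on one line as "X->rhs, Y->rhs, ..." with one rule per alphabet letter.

  step 2 ⇒ step 3: BCBACACCACCBCBAC ⇒ C·AC·C·BCB·AC·BCB·AC·AC·BCB·AC·AC·C·AC·C·BCB·AC
    A ↦ BCB
    B ↦ C
    C ↦ AC

A->BCB, B->C, C->AC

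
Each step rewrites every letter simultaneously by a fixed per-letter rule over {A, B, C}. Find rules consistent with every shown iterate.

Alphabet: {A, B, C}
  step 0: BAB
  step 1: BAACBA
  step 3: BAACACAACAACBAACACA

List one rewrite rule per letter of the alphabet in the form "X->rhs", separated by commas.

  step 0 ⇒ step 1: BAB ⇒ BA·AC·BA
    A ↦ AC
    B ↦ BA
    C ↦ A  (constrained at step 1)

A->AC, B->BA, C->A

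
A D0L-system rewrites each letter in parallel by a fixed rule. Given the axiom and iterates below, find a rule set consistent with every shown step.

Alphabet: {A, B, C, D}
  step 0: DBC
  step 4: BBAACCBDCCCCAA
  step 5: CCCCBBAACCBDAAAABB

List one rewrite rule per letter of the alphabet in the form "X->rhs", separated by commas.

  step 4 ⇒ step 5: BBAACCBDCCCCAA ⇒ CC·CC·B·B·A·A·CC·BD·A·A·A·A·B·B
    A ↦ B
    B ↦ CC
    C ↦ A
    D ↦ BD

A->B, B->CC, C->A, D->BD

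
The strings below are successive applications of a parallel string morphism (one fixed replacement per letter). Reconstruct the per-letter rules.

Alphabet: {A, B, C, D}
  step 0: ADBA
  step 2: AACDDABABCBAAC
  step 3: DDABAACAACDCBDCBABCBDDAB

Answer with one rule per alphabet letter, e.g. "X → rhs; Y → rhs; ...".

A->D, B->CB, C->AB, D->AAC

  step 2 ⇒ step 3: AACDDABABCBAAC ⇒ D·D·AB·AAC·AAC·D·CB·D·CB·AB·CB·D·D·AB
    A ↦ D
    B ↦ CB
    C ↦ AB
    D ↦ AAC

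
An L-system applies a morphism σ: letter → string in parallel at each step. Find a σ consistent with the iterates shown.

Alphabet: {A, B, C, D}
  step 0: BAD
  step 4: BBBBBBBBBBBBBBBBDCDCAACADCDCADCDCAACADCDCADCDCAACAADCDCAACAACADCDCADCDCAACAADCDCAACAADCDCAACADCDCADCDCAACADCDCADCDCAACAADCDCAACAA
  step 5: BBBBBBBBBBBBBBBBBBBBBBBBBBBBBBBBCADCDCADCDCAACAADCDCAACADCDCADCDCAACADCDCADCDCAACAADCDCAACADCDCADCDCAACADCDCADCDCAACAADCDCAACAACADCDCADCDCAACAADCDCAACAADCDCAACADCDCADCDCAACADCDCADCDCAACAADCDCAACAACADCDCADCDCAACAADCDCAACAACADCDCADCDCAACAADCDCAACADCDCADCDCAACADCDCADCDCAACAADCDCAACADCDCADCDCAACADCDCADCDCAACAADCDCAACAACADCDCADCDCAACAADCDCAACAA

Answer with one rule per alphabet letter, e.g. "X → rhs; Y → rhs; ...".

A->CAA, B->BB, C->DCD, D->CA

  step 4 ⇒ step 5: BBBBBBBBBBBBBBBBDCDCAACADCDCADCDCAACADCDCADCDCAACAADCDCAACAACADCDCADCDCAACAADCDCAACAADCDCAACADCDCADCDCAACADCDCADCDCAACAADCDCAACAA ⇒ BB·BB·BB·BB·BB·BB·BB·BB·BB·BB·BB·BB·BB·BB·BB·BB·CA·DCD·CA·DCD·CAA·CAA·DCD·CAA·CA·DCD·CA·DCD·CAA·CA·DCD·CA·DCD·CAA·CAA·DCD·CAA·CA·DCD·CA·DCD·CAA·CA·DCD·CA·DCD·CAA·CAA·DCD·CAA·CAA·CA·DCD·CA·DCD·CAA·CAA·DCD·CAA·CAA·DCD·CAA·CA·DCD·CA·DCD·CAA·CA·DCD·CA·DCD·CAA·CAA·DCD·CAA·CAA·CA·DCD·CA·DCD·CAA·CAA·DCD·CAA·CAA·CA·DCD·CA·DCD·CAA·CAA·DCD·CAA·CA·DCD·CA·DCD·CAA·CA·DCD·CA·DCD·CAA·CAA·DCD·CAA·CA·DCD·CA·DCD·CAA·CA·DCD·CA·DCD·CAA·CAA·DCD·CAA·CAA·CA·DCD·CA·DCD·CAA·CAA·DCD·CAA·CAA
    A ↦ CAA
    B ↦ BB
    C ↦ DCD
    D ↦ CA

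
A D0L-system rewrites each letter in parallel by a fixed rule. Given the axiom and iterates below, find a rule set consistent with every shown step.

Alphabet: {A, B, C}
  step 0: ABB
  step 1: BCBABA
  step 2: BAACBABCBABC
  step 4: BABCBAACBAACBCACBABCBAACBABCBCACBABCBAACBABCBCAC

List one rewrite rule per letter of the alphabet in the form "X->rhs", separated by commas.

A->BC, B->BA, C->AC

  step 1 ⇒ step 2: BCBABA ⇒ BA·AC·BA·BC·BA·BC
    A ↦ BC
    B ↦ BA
    C ↦ AC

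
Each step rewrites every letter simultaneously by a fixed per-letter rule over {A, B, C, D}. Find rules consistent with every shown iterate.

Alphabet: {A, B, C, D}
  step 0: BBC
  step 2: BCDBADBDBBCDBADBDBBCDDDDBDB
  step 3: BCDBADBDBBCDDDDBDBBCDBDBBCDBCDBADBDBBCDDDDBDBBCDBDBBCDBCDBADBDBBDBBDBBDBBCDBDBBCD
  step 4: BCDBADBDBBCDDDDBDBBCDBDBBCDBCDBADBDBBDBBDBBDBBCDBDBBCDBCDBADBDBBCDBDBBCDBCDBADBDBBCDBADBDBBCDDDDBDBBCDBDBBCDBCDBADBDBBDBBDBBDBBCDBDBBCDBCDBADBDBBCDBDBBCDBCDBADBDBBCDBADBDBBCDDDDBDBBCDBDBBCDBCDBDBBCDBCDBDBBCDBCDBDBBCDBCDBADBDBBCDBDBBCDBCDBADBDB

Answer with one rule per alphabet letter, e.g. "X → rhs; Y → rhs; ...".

A->DDD, B->BCD, C->BAD, D->BDB

  step 3 ⇒ step 4: BCDBADBDBBCDDDDBDBBCDBDBBCDBCDBADBDBBCDDDDBDBBCDBDBBCDBCDBADBDBBDBBDBBDBBCDBDBBCD ⇒ BCD·BAD·BDB·BCD·DDD·BDB·BCD·BDB·BCD·BCD·BAD·BDB·BDB·BDB·BDB·BCD·BDB·BCD·BCD·BAD·BDB·BCD·BDB·BCD·BCD·BAD·BDB·BCD·BAD·BDB·BCD·DDD·BDB·BCD·BDB·BCD·BCD·BAD·BDB·BDB·BDB·BDB·BCD·BDB·BCD·BCD·BAD·BDB·BCD·BDB·BCD·BCD·BAD·BDB·BCD·BAD·BDB·BCD·DDD·BDB·BCD·BDB·BCD·BCD·BDB·BCD·BCD·BDB·BCD·BCD·BDB·BCD·BCD·BAD·BDB·BCD·BDB·BCD·BCD·BAD·BDB
    A ↦ DDD
    B ↦ BCD
    C ↦ BAD
    D ↦ BDB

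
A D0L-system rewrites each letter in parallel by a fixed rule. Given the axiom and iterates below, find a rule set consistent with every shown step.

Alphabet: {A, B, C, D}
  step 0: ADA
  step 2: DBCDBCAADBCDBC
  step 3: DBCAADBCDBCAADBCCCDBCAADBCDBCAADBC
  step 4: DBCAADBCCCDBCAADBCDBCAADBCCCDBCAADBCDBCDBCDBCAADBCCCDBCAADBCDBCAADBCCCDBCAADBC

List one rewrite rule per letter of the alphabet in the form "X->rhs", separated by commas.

  step 3 ⇒ step 4: DBCAADBCDBCAADBCCCDBCAADBCDBCAADBC ⇒ DBC·AA·DBC·C·C·DBC·AA·DBC·DBC·AA·DBC·C·C·DBC·AA·DBC·DBC·DBC·DBC·AA·DBC·C·C·DBC·AA·DBC·DBC·AA·DBC·C·C·DBC·AA·DBC
    A ↦ C
    B ↦ AA
    C ↦ DBC
    D ↦ DBC

A->C, B->AA, C->DBC, D->DBC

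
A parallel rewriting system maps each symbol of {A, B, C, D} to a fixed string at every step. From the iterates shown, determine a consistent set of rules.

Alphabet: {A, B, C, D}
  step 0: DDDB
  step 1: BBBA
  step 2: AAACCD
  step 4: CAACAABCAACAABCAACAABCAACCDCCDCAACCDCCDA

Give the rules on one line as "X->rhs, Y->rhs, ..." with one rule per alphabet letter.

  step 1 ⇒ step 2: BBBA ⇒ A·A·A·CCD
    A ↦ CCD
    B ↦ A
    C ↦ CAA  (constrained at step 2)
  step 0 ⇒ step 1: DDDB ⇒ B·B·B·A
    D ↦ B

A->CCD, B->A, C->CAA, D->B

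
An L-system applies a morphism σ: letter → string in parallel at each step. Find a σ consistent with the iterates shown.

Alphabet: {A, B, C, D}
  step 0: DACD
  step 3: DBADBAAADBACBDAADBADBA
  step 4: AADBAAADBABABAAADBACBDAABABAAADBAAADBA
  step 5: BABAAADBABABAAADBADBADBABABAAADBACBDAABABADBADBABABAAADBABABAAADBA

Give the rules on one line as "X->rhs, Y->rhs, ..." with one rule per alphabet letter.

A->BA, B->D, C->CB, D->AA

  step 4 ⇒ step 5: AADBAAADBABABAAADBACBDAABABAAADBAAADBA ⇒ BA·BA·AA·D·BA·BA·BA·AA·D·BA·D·BA·D·BA·BA·BA·AA·D·BA·CB·D·AA·BA·BA·D·BA·D·BA·BA·BA·AA·D·BA·BA·BA·AA·D·BA
    A ↦ BA
    B ↦ D
    C ↦ CB
    D ↦ AA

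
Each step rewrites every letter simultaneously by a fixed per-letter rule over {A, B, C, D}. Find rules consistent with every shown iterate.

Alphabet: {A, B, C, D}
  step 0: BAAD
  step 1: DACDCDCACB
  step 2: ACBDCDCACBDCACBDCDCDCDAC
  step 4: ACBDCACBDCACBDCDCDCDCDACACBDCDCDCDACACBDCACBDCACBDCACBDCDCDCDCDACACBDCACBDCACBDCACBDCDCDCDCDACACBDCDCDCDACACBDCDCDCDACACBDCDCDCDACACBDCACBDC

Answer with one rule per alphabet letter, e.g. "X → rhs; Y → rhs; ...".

A->DC, B->DAC, C->DC, D->ACB

  step 1 ⇒ step 2: DACDCDCACB ⇒ ACB·DC·DC·ACB·DC·ACB·DC·DC·DC·DAC
    A ↦ DC
    B ↦ DAC
    C ↦ DC
    D ↦ ACB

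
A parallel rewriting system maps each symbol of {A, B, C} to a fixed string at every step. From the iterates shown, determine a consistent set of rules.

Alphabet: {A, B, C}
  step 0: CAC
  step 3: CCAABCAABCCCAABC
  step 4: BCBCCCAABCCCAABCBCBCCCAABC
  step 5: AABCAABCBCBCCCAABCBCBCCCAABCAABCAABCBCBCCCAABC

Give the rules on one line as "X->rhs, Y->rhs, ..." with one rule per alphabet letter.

  step 4 ⇒ step 5: BCBCCCAABCCCAABCBCBCCCAABC ⇒ AA·BC·AA·BC·BC·BC·C·C·AA·BC·BC·BC·C·C·AA·BC·AA·BC·AA·BC·BC·BC·C·C·AA·BC
    A ↦ C
    B ↦ AA
    C ↦ BC

A->C, B->AA, C->BC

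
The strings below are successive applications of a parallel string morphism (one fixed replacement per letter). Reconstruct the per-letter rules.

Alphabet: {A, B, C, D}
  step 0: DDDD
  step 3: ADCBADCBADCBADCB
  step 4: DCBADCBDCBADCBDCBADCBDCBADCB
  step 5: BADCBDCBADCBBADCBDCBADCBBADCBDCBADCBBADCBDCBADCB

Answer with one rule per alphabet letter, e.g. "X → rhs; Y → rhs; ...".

  step 4 ⇒ step 5: DCBADCBDCBADCBDCBADCBDCBADCB ⇒ B·AD·CB·DC·B·AD·CB·B·AD·CB·DC·B·AD·CB·B·AD·CB·DC·B·AD·CB·B·AD·CB·DC·B·AD·CB
    A ↦ DC
    B ↦ CB
    C ↦ AD
    D ↦ B

A->DC, B->CB, C->AD, D->B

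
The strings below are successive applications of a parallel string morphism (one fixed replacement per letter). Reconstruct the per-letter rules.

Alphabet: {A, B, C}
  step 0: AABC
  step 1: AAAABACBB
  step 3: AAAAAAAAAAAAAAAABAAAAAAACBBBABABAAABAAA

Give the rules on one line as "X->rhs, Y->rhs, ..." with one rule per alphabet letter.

A->AA, B->BA, C->CBB

  step 0 ⇒ step 1: AABC ⇒ AA·AA·BA·CBB
    A ↦ AA
    B ↦ BA
    C ↦ CBB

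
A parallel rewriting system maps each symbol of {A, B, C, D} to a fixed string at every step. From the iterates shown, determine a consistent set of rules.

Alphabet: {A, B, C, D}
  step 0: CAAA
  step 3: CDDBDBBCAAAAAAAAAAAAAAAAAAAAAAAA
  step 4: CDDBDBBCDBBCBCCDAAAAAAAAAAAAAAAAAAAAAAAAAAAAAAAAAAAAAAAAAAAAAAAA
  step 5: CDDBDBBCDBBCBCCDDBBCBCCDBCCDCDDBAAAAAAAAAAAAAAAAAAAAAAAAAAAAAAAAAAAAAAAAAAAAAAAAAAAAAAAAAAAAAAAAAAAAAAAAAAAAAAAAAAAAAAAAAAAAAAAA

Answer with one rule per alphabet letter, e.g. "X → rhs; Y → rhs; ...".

  step 4 ⇒ step 5: CDDBDBBCDBBCBCCDAAAAAAAAAAAAAAAAAAAAAAAAAAAAAAAAAAAAAAAAAAAAAAAA ⇒ CD·DB·DB·BC·DB·BC·BC·CD·DB·BC·BC·CD·BC·CD·CD·DB·AA·AA·AA·AA·AA·AA·AA·AA·AA·AA·AA·AA·AA·AA·AA·AA·AA·AA·AA·AA·AA·AA·AA·AA·AA·AA·AA·AA·AA·AA·AA·AA·AA·AA·AA·AA·AA·AA·AA·AA·AA·AA·AA·AA·AA·AA·AA·AA
    A ↦ AA
    B ↦ BC
    C ↦ CD
    D ↦ DB

A->AA, B->BC, C->CD, D->DB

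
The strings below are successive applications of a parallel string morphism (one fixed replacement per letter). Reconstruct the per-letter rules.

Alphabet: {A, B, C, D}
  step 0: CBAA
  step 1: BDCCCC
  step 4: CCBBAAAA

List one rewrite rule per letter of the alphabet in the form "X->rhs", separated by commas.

A->CC, B->D, C->B, D->A

  step 0 ⇒ step 1: CBAA ⇒ B·D·CC·CC
    A ↦ CC
    B ↦ D
    C ↦ B
    D ↦ A  (constrained at step 1)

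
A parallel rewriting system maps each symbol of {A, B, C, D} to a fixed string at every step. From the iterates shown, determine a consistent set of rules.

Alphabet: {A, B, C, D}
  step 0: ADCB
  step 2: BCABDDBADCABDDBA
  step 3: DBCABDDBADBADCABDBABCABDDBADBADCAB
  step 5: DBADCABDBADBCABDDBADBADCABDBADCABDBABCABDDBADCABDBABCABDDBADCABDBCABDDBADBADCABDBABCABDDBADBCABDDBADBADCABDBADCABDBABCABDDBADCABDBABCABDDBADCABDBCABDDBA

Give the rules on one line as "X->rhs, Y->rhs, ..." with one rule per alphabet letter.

  step 2 ⇒ step 3: BCABDDBADCABDDBA ⇒ D·B·CAB·D·DBA·DBA·D·CAB·DBA·B·CAB·D·DBA·DBA·D·CAB
    A ↦ CAB
    B ↦ D
    C ↦ B
    D ↦ DBA

A->CAB, B->D, C->B, D->DBA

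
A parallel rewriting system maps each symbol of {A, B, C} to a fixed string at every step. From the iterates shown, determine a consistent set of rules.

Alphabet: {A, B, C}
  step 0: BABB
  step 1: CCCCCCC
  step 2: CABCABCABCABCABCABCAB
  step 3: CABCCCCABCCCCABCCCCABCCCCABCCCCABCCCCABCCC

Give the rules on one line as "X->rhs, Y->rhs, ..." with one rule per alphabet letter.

  step 2 ⇒ step 3: CABCABCABCABCABCABCAB ⇒ CAB·C·CC·CAB·C·CC·CAB·C·CC·CAB·C·CC·CAB·C·CC·CAB·C·CC·CAB·C·CC
    A ↦ C
    B ↦ CC
    C ↦ CAB

A->C, B->CC, C->CAB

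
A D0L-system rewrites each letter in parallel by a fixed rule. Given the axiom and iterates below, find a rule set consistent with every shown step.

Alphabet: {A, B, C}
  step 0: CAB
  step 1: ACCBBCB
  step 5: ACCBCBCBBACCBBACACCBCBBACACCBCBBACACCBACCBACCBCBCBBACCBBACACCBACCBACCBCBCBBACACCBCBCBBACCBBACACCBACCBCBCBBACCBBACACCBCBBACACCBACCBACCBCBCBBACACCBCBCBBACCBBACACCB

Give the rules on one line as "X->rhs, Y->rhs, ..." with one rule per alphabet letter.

A->CBB, B->CB, C->AC

  step 0 ⇒ step 1: CAB ⇒ AC·CBB·CB
    A ↦ CBB
    B ↦ CB
    C ↦ AC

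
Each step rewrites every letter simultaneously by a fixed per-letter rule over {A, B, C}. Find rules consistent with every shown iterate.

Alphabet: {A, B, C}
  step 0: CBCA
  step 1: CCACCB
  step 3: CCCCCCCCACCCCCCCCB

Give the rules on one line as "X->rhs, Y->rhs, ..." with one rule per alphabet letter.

  step 0 ⇒ step 1: CBCA ⇒ CC·A·CC·B
    A ↦ B
    B ↦ A
    C ↦ CC

A->B, B->A, C->CC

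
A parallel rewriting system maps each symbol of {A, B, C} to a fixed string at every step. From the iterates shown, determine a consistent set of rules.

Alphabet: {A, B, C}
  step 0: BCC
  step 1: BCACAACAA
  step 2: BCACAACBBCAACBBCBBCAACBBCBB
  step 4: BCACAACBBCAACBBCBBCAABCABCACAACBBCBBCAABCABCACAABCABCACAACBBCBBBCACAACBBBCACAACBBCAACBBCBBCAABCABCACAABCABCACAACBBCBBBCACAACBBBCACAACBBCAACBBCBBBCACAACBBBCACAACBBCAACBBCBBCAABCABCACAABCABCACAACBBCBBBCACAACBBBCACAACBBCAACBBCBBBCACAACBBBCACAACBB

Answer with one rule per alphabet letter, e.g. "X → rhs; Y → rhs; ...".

A->CBB, B->BCA, C->CAA

  step 1 ⇒ step 2: BCACAACAA ⇒ BCA·CAA·CBB·CAA·CBB·CBB·CAA·CBB·CBB
    A ↦ CBB
    B ↦ BCA
    C ↦ CAA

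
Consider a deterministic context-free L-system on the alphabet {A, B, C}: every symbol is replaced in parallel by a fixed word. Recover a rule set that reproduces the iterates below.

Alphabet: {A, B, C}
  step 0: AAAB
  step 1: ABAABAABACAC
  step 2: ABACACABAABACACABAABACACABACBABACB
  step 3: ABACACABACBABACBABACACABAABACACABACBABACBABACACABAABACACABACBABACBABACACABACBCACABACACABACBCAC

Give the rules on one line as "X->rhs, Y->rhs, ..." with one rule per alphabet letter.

A->ABA, B->CAC, C->CB

  step 2 ⇒ step 3: ABACACABAABACACABAABACACABACBABACB ⇒ ABA·CAC·ABA·CB·ABA·CB·ABA·CAC·ABA·ABA·CAC·ABA·CB·ABA·CB·ABA·CAC·ABA·ABA·CAC·ABA·CB·ABA·CB·ABA·CAC·ABA·CB·CAC·ABA·CAC·ABA·CB·CAC
    A ↦ ABA
    B ↦ CAC
    C ↦ CB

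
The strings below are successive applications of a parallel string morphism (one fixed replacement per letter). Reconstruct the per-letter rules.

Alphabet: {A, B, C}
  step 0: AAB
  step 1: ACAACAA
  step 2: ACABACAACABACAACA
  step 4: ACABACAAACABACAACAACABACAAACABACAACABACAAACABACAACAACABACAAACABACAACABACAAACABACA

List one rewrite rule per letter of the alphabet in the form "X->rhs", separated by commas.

A->ACA, B->A, C->B

  step 1 ⇒ step 2: ACAACAA ⇒ ACA·B·ACA·ACA·B·ACA·ACA
    A ↦ ACA
    C ↦ B
  step 0 ⇒ step 1: AAB ⇒ ACA·ACA·A
    B ↦ A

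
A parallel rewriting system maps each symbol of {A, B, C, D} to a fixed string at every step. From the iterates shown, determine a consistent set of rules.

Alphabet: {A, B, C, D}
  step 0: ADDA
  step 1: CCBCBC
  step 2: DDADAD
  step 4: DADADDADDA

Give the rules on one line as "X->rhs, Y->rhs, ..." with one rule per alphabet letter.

  step 1 ⇒ step 2: CCBCBC ⇒ D·D·A·D·A·D
    B ↦ A
    C ↦ D
  step 0 ⇒ step 1: ADDA ⇒ C·CB·CB·C
    A ↦ C
  step 0 ⇒ step 1: ADDA ⇒ C·CB·CB·C
    D ↦ CB

A->C, B->A, C->D, D->CB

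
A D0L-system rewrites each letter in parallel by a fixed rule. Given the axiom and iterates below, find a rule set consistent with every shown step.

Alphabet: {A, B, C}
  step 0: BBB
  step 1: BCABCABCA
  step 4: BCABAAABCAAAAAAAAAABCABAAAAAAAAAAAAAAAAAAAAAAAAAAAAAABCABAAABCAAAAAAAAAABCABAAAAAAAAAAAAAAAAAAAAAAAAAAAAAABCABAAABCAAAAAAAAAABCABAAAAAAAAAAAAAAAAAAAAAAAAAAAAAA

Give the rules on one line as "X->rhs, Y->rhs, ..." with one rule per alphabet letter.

  step 0 ⇒ step 1: BBB ⇒ BCA·BCA·BCA
    B ↦ BCA
    A ↦ AAA  (constrained at step 1)
    C ↦ B  (constrained at step 1)

A->AAA, B->BCA, C->B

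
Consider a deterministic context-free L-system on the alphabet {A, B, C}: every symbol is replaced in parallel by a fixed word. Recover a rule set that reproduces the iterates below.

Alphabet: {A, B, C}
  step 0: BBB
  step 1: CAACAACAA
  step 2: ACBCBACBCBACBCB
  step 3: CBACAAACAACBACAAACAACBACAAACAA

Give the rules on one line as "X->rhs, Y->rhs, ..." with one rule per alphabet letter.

A->CB, B->CAA, C->A

  step 2 ⇒ step 3: ACBCBACBCBACBCB ⇒ CB·A·CAA·A·CAA·CB·A·CAA·A·CAA·CB·A·CAA·A·CAA
    A ↦ CB
    B ↦ CAA
    C ↦ A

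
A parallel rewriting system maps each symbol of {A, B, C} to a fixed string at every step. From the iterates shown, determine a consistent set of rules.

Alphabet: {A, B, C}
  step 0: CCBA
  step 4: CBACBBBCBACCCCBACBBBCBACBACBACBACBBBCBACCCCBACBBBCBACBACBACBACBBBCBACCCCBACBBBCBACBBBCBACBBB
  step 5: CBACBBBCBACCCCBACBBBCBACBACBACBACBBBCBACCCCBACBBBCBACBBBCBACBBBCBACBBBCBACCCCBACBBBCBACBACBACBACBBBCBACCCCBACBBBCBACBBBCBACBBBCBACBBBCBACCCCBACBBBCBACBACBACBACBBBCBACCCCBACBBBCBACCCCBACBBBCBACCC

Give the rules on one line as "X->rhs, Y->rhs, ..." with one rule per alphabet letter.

  step 4 ⇒ step 5: CBACBBBCBACCCCBACBBBCBACBACBACBACBBBCBACCCCBACBBBCBACBACBACBACBBBCBACCCCBACBBBCBACBBBCBACBBB ⇒ CBA·C·BBB·CBA·C·C·C·CBA·C·BBB·CBA·CBA·CBA·CBA·C·BBB·CBA·C·C·C·CBA·C·BBB·CBA·C·BBB·CBA·C·BBB·CBA·C·BBB·CBA·C·C·C·CBA·C·BBB·CBA·CBA·CBA·CBA·C·BBB·CBA·C·C·C·CBA·C·BBB·CBA·C·BBB·CBA·C·BBB·CBA·C·BBB·CBA·C·C·C·CBA·C·BBB·CBA·CBA·CBA·CBA·C·BBB·CBA·C·C·C·CBA·C·BBB·CBA·C·C·C·CBA·C·BBB·CBA·C·C·C
    A ↦ BBB
    B ↦ C
    C ↦ CBA

A->BBB, B->C, C->CBA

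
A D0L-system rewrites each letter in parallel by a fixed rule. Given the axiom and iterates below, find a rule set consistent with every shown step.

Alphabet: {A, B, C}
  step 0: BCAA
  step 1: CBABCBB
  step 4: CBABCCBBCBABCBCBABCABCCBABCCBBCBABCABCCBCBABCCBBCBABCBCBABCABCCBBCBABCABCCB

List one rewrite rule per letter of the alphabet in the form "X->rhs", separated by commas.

A->B, B->CB, C->ABC

  step 0 ⇒ step 1: BCAA ⇒ CB·ABC·B·B
    A ↦ B
    B ↦ CB
    C ↦ ABC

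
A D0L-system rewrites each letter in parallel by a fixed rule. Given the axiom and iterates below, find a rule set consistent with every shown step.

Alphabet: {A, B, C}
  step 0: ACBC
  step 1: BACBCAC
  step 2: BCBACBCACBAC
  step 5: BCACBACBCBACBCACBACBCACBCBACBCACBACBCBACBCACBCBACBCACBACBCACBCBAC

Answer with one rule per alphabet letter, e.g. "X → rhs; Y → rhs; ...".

A->B, B->BC, C->AC

  step 1 ⇒ step 2: BACBCAC ⇒ BC·B·AC·BC·AC·B·AC
    A ↦ B
    B ↦ BC
    C ↦ AC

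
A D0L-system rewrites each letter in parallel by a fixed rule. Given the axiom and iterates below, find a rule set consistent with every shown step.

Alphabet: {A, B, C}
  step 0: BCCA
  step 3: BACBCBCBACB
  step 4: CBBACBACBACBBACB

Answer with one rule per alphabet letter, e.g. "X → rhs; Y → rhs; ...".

A->B, B->CB, C->A

  step 3 ⇒ step 4: BACBCBCBACB ⇒ CB·B·A·CB·A·CB·A·CB·B·A·CB
    A ↦ B
    B ↦ CB
    C ↦ A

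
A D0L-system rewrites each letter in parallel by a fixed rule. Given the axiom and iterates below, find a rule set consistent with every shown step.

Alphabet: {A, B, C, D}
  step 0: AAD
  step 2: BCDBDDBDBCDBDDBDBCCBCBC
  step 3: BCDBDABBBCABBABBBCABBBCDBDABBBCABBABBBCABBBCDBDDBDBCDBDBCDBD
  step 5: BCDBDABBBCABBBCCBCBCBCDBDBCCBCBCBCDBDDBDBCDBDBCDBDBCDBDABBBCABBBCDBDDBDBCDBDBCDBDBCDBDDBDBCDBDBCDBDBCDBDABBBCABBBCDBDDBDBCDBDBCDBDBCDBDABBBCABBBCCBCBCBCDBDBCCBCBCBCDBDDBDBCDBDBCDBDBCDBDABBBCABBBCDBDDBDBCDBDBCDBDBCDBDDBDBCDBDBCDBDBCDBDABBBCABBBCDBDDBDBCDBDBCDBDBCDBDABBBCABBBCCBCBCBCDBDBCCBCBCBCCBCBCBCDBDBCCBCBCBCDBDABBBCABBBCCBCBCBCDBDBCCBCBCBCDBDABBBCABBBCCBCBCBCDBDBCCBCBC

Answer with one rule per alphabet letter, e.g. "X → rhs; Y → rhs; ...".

A->BCC, B->BC, C->DBD, D->ABB

  step 2 ⇒ step 3: BCDBDDBDBCDBDDBDBCCBCBC ⇒ BC·DBD·ABB·BC·ABB·ABB·BC·ABB·BC·DBD·ABB·BC·ABB·ABB·BC·ABB·BC·DBD·DBD·BC·DBD·BC·DBD
    B ↦ BC
    C ↦ DBD
    D ↦ ABB
    A ↦ BCC  (constrained at step 0)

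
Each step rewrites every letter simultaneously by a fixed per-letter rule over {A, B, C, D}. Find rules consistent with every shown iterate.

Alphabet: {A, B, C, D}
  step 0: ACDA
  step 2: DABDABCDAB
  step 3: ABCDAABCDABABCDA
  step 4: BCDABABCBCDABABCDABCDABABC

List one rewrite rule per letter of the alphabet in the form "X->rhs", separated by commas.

  step 3 ⇒ step 4: ABCDAABCDABABCDA ⇒ BC·DA·B·A·BC·BC·DA·B·A·BC·DA·BC·DA·B·A·BC
    A ↦ BC
    B ↦ DA
    C ↦ B
    D ↦ A

A->BC, B->DA, C->B, D->A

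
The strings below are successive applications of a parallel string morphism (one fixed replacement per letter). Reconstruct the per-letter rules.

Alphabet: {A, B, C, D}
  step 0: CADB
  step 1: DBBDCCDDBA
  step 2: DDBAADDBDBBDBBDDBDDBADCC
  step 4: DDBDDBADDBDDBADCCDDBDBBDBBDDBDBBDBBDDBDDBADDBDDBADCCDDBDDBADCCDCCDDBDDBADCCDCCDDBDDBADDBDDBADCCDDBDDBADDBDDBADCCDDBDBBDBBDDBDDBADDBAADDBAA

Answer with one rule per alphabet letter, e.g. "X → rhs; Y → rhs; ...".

  step 1 ⇒ step 2: DBBDCCDDBA ⇒ DDB·A·A·DDB·DBB·DBB·DDB·DDB·A·DCC
    A ↦ DCC
    B ↦ A
    C ↦ DBB
    D ↦ DDB

A->DCC, B->A, C->DBB, D->DDB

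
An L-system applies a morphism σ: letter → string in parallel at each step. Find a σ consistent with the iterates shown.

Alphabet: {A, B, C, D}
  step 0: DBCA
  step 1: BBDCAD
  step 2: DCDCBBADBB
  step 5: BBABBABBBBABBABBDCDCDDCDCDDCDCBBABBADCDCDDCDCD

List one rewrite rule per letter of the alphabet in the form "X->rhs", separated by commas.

  step 1 ⇒ step 2: BBDCAD ⇒ DC·DC·BB·A·D·BB
    A ↦ D
    B ↦ DC
    C ↦ A
    D ↦ BB

A->D, B->DC, C->A, D->BB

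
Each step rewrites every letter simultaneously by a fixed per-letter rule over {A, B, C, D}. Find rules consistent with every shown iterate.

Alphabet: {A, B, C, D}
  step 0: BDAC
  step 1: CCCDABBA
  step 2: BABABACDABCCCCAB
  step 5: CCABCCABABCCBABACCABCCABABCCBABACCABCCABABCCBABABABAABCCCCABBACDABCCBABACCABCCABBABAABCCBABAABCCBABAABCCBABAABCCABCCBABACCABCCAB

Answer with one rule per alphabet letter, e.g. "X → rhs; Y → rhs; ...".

  step 1 ⇒ step 2: CCCDABBA ⇒ BA·BA·BA·CD·AB·CC·CC·AB
    A ↦ AB
    B ↦ CC
    C ↦ BA
    D ↦ CD

A->AB, B->CC, C->BA, D->CD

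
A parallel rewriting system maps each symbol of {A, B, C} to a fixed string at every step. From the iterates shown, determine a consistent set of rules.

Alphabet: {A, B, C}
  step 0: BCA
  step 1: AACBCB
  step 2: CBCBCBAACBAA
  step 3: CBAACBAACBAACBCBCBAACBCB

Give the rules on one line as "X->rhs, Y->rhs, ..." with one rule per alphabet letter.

A->CB, B->AA, C->CB

  step 2 ⇒ step 3: CBCBCBAACBAA ⇒ CB·AA·CB·AA·CB·AA·CB·CB·CB·AA·CB·CB
    A ↦ CB
    B ↦ AA
    C ↦ CB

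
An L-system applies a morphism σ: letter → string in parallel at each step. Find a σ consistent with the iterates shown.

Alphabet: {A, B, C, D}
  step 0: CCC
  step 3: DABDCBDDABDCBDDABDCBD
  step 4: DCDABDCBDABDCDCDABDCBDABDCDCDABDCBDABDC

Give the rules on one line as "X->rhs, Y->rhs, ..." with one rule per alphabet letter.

  step 3 ⇒ step 4: DABDCBDDABDCBDDABDCBD ⇒ DC·D·AB·DC·BD·AB·DC·DC·D·AB·DC·BD·AB·DC·DC·D·AB·DC·BD·AB·DC
    A ↦ D
    B ↦ AB
    C ↦ BD
    D ↦ DC

A->D, B->AB, C->BD, D->DC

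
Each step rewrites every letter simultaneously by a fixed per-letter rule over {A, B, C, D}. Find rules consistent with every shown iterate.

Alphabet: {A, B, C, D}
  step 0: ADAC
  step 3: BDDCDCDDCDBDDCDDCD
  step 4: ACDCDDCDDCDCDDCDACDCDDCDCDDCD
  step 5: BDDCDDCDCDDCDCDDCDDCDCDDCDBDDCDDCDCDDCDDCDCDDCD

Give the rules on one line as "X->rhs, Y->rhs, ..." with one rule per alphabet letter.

  step 4 ⇒ step 5: ACDCDDCDDCDCDDCDACDCDDCDCDDCD ⇒ BD·D·CD·D·CD·CD·D·CD·CD·D·CD·D·CD·CD·D·CD·BD·D·CD·D·CD·CD·D·CD·D·CD·CD·D·CD
    A ↦ BD
    C ↦ D
    D ↦ CD
  step 3 ⇒ step 4: BDDCDCDDCDBDDCDDCD ⇒ A·CD·CD·D·CD·D·CD·CD·D·CD·A·CD·CD·D·CD·CD·D·CD
    B ↦ A

A->BD, B->A, C->D, D->CD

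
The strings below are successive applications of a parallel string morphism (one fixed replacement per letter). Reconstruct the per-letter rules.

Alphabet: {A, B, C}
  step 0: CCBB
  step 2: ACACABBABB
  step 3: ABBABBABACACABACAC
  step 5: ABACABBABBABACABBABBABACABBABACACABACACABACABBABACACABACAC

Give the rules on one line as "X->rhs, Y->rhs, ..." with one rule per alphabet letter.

A->AB, B->AC, C->B

  step 2 ⇒ step 3: ACACABBABB ⇒ AB·B·AB·B·AB·AC·AC·AB·AC·AC
    A ↦ AB
    B ↦ AC
    C ↦ B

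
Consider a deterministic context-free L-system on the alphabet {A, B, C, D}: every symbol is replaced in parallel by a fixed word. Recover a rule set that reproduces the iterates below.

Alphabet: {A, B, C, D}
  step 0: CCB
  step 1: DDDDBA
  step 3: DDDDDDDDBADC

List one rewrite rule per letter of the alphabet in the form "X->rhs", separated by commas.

  step 0 ⇒ step 1: CCB ⇒ DD·DD·BA
    B ↦ BA
    C ↦ DD
    A ↦ D  (constrained at step 1)
    D ↦ C  (constrained at step 1)

A->D, B->BA, C->DD, D->C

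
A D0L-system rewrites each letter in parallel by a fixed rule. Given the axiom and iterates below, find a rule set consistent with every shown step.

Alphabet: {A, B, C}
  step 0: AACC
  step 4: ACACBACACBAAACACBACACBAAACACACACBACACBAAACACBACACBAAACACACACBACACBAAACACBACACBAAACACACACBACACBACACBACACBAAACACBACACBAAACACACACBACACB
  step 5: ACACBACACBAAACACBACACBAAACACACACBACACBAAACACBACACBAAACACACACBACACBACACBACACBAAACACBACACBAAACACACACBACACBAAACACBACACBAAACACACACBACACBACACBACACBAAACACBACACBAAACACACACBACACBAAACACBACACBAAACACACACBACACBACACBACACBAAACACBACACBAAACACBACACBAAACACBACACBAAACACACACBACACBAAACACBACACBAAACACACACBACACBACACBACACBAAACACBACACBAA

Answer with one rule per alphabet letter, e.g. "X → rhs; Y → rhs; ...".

A->AC, B->AA, C->ACB

  step 4 ⇒ step 5: ACACBACACBAAACACBACACBAAACACACACBACACBAAACACBACACBAAACACACACBACACBAAACACBACACBAAACACACACBACACBACACBACACBAAACACBACACBAAACACACACBACACB ⇒ AC·ACB·AC·ACB·AA·AC·ACB·AC·ACB·AA·AC·AC·AC·ACB·AC·ACB·AA·AC·ACB·AC·ACB·AA·AC·AC·AC·ACB·AC·ACB·AC·ACB·AC·ACB·AA·AC·ACB·AC·ACB·AA·AC·AC·AC·ACB·AC·ACB·AA·AC·ACB·AC·ACB·AA·AC·AC·AC·ACB·AC·ACB·AC·ACB·AC·ACB·AA·AC·ACB·AC·ACB·AA·AC·AC·AC·ACB·AC·ACB·AA·AC·ACB·AC·ACB·AA·AC·AC·AC·ACB·AC·ACB·AC·ACB·AC·ACB·AA·AC·ACB·AC·ACB·AA·AC·ACB·AC·ACB·AA·AC·ACB·AC·ACB·AA·AC·AC·AC·ACB·AC·ACB·AA·AC·ACB·AC·ACB·AA·AC·AC·AC·ACB·AC·ACB·AC·ACB·AC·ACB·AA·AC·ACB·AC·ACB·AA
    A ↦ AC
    B ↦ AA
    C ↦ ACB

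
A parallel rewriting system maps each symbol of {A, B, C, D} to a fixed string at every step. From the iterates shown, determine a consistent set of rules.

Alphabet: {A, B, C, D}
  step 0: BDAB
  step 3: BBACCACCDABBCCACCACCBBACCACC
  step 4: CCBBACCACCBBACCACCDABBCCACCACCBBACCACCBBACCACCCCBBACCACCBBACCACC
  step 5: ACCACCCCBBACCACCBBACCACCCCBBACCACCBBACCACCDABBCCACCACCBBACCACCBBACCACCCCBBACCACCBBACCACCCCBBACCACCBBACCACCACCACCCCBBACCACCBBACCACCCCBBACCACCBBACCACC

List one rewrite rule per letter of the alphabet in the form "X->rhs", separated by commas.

  step 4 ⇒ step 5: CCBBACCACCBBACCACCDABBCCACCACCBBACCACCBBACCACCCCBBACCACCBBACCACC ⇒ ACC·ACC·C·C·BB·ACC·ACC·BB·ACC·ACC·C·C·BB·ACC·ACC·BB·ACC·ACC·DA·BB·C·C·ACC·ACC·BB·ACC·ACC·BB·ACC·ACC·C·C·BB·ACC·ACC·BB·ACC·ACC·C·C·BB·ACC·ACC·BB·ACC·ACC·ACC·ACC·C·C·BB·ACC·ACC·BB·ACC·ACC·C·C·BB·ACC·ACC·BB·ACC·ACC
    A ↦ BB
    B ↦ C
    C ↦ ACC
    D ↦ DA

A->BB, B->C, C->ACC, D->DA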